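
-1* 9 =-9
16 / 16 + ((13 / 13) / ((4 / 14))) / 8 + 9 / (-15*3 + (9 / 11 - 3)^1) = 3451 / 2768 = 1.25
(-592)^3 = -207474688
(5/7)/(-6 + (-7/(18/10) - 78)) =-45/5537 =-0.01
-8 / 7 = -1.14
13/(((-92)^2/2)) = 13/4232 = 0.00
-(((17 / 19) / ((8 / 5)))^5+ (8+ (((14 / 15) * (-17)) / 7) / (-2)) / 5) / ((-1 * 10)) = 11448522232759 / 60852609024000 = 0.19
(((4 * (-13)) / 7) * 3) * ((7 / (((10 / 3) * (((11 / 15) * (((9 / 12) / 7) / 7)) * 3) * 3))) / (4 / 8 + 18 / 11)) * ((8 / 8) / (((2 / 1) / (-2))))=10192 / 47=216.85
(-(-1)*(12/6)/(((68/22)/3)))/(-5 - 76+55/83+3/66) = -20086/830807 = -0.02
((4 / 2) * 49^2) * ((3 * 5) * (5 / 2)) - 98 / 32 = 2881151 / 16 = 180071.94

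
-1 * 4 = -4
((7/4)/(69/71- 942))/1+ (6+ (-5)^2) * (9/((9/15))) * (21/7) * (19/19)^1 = 372816043/267252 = 1395.00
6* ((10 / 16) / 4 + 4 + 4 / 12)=431 / 16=26.94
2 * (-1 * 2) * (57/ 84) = -19/ 7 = -2.71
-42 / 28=-3 / 2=-1.50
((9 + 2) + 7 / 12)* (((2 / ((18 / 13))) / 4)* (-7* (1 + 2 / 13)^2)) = -24325 / 624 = -38.98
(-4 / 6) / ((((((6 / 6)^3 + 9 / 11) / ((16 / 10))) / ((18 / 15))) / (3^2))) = -792 / 125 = -6.34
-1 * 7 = -7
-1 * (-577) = 577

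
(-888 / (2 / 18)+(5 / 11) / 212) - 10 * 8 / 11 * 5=-18722139 / 2332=-8028.36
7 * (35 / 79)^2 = 8575 / 6241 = 1.37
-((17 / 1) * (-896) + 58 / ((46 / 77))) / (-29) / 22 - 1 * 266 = -4251387 / 14674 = -289.72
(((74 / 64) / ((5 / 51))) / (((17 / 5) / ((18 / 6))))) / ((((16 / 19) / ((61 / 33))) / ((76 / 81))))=814777 / 38016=21.43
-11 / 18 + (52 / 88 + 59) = 5839 / 99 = 58.98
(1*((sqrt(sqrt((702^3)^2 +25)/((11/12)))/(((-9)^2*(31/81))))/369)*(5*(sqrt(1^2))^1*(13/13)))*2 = 20*119680300997734489^(1/4)*sqrt(33)/125829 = 16.98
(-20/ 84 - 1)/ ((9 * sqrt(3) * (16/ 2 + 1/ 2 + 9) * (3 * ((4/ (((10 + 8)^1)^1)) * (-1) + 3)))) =-52 * sqrt(3)/ 165375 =-0.00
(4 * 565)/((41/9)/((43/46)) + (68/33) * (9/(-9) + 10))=4810410/49847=96.50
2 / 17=0.12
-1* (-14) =14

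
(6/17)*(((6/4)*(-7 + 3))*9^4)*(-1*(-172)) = -40625712/17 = -2389747.76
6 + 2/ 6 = 19/ 3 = 6.33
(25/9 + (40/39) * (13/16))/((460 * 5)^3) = 13/43801200000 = 0.00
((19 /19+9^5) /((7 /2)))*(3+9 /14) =3011550 /49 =61460.20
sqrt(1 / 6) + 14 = sqrt(6) / 6 + 14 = 14.41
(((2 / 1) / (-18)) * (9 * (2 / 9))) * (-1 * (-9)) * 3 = -6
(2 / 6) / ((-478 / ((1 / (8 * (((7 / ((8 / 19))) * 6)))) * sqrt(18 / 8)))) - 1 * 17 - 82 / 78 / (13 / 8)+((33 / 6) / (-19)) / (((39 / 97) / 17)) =-3853206925 / 128928072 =-29.89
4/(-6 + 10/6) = -0.92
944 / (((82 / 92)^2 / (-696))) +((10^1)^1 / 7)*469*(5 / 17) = -23628835978 / 28577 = -826848.02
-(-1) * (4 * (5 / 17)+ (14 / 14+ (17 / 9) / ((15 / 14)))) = 9041 / 2295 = 3.94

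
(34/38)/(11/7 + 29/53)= 6307/14934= 0.42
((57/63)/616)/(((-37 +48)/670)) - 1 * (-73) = 5200169/71148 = 73.09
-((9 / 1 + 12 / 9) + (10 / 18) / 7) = -656 / 63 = -10.41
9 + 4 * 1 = 13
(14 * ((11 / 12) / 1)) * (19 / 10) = 24.38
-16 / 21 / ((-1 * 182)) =8 / 1911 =0.00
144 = 144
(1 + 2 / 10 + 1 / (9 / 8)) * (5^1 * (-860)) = -80840 / 9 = -8982.22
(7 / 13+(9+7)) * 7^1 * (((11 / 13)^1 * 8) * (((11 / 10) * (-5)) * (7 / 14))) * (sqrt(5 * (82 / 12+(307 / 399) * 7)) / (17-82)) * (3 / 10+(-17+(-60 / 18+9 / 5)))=-19922287 * sqrt(794010) / 3756870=-4725.26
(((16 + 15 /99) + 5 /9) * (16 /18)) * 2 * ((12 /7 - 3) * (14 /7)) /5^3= -52928 /86625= -0.61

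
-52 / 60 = -13 / 15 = -0.87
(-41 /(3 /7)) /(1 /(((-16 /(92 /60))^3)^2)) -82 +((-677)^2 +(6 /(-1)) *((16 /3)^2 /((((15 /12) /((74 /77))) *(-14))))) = -147262989952887551581 /1196870162565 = -123040071.14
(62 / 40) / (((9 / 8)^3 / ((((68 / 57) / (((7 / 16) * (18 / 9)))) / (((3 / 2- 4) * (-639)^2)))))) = -4317184 / 2969218439775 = -0.00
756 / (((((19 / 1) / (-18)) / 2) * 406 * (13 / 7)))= -13608 / 7163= -1.90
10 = 10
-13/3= -4.33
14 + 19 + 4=37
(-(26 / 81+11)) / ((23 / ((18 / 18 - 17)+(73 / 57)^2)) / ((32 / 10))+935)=-136904432 / 11300879673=-0.01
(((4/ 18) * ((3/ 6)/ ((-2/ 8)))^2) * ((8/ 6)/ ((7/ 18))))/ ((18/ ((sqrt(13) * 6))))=64 * sqrt(13)/ 63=3.66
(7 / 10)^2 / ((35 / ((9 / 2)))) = 63 / 1000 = 0.06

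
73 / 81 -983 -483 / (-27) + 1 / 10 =-964.11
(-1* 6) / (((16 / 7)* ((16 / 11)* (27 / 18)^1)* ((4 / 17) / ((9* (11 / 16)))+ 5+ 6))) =-129591 / 1188928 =-0.11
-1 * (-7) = 7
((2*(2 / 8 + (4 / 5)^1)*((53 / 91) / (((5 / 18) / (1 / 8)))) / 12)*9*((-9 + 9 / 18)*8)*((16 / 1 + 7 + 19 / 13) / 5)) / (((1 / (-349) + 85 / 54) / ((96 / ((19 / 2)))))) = -10497052235232 / 11885115125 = -883.21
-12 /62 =-0.19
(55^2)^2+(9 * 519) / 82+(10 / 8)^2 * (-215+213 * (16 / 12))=6002918093 / 656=9150789.78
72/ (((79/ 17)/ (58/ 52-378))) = -5996988/ 1027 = -5839.33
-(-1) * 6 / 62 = 3 / 31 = 0.10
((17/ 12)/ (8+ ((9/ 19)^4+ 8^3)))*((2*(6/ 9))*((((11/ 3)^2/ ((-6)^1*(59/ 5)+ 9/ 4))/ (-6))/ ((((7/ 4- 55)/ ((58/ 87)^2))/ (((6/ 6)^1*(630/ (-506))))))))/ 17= 8027773600/ 110614219787890107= 0.00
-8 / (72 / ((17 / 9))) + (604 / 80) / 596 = -190409 / 965520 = -0.20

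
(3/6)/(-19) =-1/38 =-0.03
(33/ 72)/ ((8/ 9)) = 33/ 64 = 0.52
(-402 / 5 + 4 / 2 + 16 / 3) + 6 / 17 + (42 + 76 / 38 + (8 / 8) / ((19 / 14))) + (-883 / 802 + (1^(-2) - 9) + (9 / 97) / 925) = -2585385700453 / 69728707050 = -37.08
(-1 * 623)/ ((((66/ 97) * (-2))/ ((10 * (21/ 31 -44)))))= -198335.37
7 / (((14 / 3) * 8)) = 3 / 16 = 0.19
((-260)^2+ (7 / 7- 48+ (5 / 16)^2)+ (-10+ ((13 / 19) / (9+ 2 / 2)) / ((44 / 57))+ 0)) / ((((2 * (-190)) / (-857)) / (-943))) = -768558117121513 / 5350400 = -143644983.01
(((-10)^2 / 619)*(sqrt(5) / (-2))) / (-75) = 0.00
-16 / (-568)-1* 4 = -282 / 71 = -3.97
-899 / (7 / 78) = -70122 / 7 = -10017.43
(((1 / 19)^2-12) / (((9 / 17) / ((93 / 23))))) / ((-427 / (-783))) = -9765837 / 58121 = -168.03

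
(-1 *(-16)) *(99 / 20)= 396 / 5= 79.20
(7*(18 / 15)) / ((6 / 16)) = 112 / 5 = 22.40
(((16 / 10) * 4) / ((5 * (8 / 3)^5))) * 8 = 243 / 3200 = 0.08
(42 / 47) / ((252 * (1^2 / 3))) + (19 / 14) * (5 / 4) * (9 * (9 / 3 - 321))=-6389401 / 1316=-4855.17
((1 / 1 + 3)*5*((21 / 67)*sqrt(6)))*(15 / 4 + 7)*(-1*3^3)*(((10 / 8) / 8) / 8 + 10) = -312686325*sqrt(6) / 17152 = -44654.96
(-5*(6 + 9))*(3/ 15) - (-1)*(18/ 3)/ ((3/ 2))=-11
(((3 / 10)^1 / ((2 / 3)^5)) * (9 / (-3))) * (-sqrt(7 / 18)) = 729 * sqrt(14) / 640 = 4.26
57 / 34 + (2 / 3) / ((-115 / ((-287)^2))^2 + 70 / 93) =41372878983503 / 16147513960630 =2.56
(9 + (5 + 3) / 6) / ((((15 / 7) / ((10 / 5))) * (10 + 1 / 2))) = 124 / 135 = 0.92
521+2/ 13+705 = 15940/ 13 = 1226.15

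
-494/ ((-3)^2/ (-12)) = 1976/ 3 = 658.67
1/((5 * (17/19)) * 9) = 19/765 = 0.02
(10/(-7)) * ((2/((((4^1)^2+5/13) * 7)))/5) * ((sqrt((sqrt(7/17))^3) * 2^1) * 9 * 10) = -3120 * 17^(1/4) * 7^(3/4)/59143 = -0.46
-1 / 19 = -0.05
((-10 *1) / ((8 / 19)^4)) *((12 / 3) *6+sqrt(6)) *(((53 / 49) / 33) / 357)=-34535065 / 49260288 - 34535065 *sqrt(6) / 1182246912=-0.77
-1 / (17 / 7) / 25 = -7 / 425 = -0.02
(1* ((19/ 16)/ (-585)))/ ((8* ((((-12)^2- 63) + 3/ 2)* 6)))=-19/ 37065600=-0.00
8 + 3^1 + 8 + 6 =25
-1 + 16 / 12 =0.33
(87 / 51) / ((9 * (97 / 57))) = 551 / 4947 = 0.11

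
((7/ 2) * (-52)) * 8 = -1456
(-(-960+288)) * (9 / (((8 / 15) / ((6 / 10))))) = 6804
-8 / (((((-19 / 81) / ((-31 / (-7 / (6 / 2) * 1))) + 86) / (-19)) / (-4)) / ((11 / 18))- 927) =2798928 / 323678077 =0.01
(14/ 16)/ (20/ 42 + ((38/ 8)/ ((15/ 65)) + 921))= 147/ 158266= 0.00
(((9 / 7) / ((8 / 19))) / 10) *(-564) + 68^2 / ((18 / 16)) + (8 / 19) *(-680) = 87421339 / 23940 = 3651.69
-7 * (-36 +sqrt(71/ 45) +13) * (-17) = -2737 +119 * sqrt(355)/ 15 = -2587.52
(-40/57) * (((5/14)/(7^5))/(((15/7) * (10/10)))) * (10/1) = -200/2873997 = -0.00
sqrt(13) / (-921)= -sqrt(13) / 921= -0.00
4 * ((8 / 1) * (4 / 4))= 32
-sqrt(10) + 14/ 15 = 14/ 15 - sqrt(10) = -2.23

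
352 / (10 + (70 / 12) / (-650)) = 274560 / 7793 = 35.23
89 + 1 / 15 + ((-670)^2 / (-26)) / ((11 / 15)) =-50310202 / 2145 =-23454.64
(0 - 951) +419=-532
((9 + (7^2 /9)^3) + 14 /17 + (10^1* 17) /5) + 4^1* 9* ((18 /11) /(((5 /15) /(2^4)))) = 413446390 /136323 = 3032.84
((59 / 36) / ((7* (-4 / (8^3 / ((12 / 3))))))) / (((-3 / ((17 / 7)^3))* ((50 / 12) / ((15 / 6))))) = 2318936 / 108045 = 21.46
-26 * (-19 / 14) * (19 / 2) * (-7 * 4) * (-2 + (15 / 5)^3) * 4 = -938600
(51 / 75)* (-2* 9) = -306 / 25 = -12.24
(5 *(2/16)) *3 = 15/8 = 1.88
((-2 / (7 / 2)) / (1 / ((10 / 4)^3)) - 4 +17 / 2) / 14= -31 / 98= -0.32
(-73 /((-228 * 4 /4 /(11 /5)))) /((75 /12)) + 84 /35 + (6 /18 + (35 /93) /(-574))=17178267 /6037250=2.85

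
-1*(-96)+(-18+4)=82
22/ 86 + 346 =14889/ 43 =346.26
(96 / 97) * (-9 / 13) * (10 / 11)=-8640 / 13871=-0.62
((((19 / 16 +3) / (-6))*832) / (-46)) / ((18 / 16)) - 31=-12283 / 621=-19.78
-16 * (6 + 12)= -288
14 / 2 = 7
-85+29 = -56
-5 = -5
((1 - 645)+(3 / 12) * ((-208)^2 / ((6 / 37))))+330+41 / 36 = 2389889 / 36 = 66385.81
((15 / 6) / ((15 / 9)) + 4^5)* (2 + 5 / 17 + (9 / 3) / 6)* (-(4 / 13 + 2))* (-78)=8768025 / 17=515766.18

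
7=7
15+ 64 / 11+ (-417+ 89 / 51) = -221279 / 561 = -394.44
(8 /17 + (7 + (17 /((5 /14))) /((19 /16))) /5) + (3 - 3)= 79841 /8075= 9.89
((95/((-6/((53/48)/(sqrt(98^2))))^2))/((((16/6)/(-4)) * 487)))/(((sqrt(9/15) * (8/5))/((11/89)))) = -14677025 * sqrt(15)/552428501925888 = -0.00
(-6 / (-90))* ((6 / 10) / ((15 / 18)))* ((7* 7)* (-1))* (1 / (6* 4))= -0.10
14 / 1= 14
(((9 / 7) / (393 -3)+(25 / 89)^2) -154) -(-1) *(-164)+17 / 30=-3431252807 / 10812165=-317.35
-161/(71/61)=-9821/71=-138.32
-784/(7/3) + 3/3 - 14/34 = -5702/17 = -335.41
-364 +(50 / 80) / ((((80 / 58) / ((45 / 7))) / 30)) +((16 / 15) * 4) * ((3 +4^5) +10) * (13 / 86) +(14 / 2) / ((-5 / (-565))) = 170950643 / 144480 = 1183.21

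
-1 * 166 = -166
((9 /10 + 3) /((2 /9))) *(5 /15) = 117 /20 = 5.85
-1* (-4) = 4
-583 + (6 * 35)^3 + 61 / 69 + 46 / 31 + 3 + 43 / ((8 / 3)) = 158464623491 / 17112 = 9260438.49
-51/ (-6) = 17/ 2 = 8.50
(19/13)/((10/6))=57/65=0.88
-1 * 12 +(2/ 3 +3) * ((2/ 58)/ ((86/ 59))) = -89135/ 7482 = -11.91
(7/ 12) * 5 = 35/ 12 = 2.92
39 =39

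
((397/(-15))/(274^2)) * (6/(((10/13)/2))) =-5161/938450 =-0.01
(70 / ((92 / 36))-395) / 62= -8455 / 1426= -5.93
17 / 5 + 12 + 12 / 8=169 / 10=16.90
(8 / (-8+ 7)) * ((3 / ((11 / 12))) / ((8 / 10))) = -360 / 11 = -32.73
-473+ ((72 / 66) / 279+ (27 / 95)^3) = -414842192416 / 877094625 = -472.97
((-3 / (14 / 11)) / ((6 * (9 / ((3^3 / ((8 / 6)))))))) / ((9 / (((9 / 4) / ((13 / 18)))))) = -0.31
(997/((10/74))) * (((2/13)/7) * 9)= 664002/455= 1459.35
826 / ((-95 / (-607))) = 501382 / 95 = 5277.71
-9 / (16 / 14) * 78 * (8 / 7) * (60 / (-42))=7020 / 7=1002.86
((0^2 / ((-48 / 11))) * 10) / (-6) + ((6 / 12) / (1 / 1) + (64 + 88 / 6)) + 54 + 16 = 895 / 6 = 149.17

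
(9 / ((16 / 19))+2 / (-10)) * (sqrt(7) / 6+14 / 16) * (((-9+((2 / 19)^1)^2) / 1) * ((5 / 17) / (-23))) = 2722555 * sqrt(7) / 13550496+19057885 / 18067328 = 1.59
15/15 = 1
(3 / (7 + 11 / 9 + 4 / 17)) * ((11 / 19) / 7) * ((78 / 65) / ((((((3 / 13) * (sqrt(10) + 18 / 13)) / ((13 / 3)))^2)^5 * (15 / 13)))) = 2727527231269694296207444418985332856338716483099907 / 10336194540852100692582782562125521856738400 - 182057140237572687114187148638528464726833117829547 * sqrt(10) / 2182085514179887923989698540893165725311440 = 44029.87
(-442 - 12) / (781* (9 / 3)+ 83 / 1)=-227 / 1213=-0.19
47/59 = 0.80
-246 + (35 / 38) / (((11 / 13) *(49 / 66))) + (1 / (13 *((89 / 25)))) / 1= -37625786 / 153881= -244.51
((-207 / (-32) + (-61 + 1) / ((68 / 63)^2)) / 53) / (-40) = 416457 / 19605760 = 0.02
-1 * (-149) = 149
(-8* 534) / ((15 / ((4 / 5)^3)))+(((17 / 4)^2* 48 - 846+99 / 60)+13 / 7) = -2122933 / 17500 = -121.31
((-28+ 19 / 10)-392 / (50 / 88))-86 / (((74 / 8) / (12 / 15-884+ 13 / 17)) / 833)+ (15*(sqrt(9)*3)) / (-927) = 1302111066399 / 190550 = 6833435.14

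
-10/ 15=-2/ 3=-0.67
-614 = -614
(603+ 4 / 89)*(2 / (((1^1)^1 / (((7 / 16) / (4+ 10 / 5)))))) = 87.94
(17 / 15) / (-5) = -17 / 75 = -0.23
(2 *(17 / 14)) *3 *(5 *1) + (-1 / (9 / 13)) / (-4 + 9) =11384 / 315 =36.14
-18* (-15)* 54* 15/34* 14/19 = 1530900/323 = 4739.63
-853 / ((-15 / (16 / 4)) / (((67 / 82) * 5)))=929.28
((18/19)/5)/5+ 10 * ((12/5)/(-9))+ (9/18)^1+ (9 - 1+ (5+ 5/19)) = 31733/2850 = 11.13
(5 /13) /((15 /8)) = 8 /39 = 0.21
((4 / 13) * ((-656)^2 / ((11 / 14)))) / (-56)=-430336 / 143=-3009.34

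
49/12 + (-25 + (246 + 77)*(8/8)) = 3625/12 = 302.08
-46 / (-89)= 46 / 89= 0.52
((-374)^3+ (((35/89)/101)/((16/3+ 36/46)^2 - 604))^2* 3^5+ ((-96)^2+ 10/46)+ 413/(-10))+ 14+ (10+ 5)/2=-52304427.58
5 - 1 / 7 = 34 / 7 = 4.86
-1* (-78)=78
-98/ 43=-2.28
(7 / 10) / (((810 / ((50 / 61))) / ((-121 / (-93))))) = 847 / 919026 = 0.00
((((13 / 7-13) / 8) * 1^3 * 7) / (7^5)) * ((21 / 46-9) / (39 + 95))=15327 / 414393392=0.00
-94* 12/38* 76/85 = -2256/85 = -26.54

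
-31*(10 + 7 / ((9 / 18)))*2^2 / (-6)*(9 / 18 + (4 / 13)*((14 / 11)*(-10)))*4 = -969184 / 143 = -6777.51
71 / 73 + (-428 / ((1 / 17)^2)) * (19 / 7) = -171560307 / 511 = -335734.46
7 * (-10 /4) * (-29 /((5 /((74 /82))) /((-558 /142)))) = -2095569 /5822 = -359.94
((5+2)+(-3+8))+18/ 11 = 150/ 11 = 13.64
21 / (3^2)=7 / 3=2.33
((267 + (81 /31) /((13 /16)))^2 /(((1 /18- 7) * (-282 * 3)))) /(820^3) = 11858556609 /526089362383000000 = 0.00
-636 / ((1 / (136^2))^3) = -4024302012727296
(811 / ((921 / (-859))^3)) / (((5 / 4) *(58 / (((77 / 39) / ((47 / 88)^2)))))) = -613036609815650944 / 9759042643666095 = -62.82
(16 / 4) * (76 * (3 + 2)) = 1520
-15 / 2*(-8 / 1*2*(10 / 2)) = 600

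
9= 9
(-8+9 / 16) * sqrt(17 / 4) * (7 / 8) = -833 * sqrt(17) / 256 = -13.42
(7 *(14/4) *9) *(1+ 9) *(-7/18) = -1715/2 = -857.50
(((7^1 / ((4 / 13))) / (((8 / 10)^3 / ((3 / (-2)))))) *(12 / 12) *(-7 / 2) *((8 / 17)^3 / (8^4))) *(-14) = -1672125 / 20123648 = -0.08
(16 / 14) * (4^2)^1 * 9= 1152 / 7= 164.57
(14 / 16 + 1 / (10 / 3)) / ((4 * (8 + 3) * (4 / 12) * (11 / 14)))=987 / 9680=0.10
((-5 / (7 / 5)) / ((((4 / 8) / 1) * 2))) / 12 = -25 / 84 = -0.30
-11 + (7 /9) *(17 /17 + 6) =-5.56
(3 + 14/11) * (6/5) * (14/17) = 3948/935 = 4.22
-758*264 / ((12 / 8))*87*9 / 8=-13057308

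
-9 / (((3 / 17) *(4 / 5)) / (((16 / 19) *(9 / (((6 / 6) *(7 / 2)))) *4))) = -552.18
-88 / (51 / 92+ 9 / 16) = -78.79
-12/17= -0.71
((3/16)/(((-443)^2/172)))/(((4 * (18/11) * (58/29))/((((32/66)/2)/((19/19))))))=43/14129928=0.00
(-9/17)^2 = 81/289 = 0.28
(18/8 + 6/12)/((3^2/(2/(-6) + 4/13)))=-11/1404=-0.01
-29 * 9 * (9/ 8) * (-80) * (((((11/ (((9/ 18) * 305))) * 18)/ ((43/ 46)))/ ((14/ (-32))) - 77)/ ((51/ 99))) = -1141118609994/ 312137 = -3655826.16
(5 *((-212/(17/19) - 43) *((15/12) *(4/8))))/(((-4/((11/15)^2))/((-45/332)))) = -2879195/180608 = -15.94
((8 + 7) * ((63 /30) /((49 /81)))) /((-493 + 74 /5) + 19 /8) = -14580 /133231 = -0.11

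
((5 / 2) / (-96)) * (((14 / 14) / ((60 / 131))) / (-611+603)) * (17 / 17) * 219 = 9563 / 6144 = 1.56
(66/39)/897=22/11661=0.00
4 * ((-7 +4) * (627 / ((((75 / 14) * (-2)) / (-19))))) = -333564 / 25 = -13342.56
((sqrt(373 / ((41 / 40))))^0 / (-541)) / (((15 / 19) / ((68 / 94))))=-646 / 381405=-0.00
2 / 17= 0.12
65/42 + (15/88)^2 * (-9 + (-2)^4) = 284755/162624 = 1.75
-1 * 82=-82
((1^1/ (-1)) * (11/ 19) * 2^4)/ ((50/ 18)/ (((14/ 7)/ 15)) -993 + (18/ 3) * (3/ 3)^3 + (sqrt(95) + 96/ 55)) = 19166400 * sqrt(95)/ 1924290466039 + 18484482720/ 1924290466039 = 0.01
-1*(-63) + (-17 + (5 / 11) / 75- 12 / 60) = 7558 / 165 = 45.81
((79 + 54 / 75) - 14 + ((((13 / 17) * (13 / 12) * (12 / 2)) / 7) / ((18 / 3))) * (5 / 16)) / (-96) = -37560389 / 54835200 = -0.68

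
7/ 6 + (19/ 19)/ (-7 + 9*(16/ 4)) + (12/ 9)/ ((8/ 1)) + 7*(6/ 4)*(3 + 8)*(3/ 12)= 21049/ 696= 30.24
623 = 623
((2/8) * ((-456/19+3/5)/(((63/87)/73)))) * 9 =-743067/140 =-5307.62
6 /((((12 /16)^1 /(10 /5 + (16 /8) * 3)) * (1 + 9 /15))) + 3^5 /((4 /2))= 323 /2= 161.50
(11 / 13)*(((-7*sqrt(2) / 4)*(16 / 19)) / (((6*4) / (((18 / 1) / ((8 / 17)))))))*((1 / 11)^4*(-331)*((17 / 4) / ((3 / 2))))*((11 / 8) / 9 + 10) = 489487103*sqrt(2) / 378728064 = 1.83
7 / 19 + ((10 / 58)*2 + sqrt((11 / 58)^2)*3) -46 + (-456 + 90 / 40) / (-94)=-8264387 / 207176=-39.89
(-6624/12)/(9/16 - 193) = 2.87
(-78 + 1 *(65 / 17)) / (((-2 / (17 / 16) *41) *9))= 1261 / 11808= 0.11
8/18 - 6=-50/9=-5.56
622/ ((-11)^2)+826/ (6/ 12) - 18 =198336/ 121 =1639.14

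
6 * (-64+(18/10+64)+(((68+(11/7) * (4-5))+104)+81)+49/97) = 5168556/3395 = 1522.40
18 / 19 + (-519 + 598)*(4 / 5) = 6094 / 95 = 64.15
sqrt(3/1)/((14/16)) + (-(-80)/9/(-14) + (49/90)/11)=-4057/6930 + 8 * sqrt(3)/7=1.39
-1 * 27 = -27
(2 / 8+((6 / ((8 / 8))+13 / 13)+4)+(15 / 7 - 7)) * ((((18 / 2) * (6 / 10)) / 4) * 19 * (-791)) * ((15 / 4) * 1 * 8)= -3891169.12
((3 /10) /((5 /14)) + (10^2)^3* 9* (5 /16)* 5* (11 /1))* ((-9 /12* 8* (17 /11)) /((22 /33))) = -591679690713 /275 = -2151562511.68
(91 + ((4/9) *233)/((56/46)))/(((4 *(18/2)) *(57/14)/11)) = 61006/4617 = 13.21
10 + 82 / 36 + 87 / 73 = 17699 / 1314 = 13.47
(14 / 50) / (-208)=-7 / 5200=-0.00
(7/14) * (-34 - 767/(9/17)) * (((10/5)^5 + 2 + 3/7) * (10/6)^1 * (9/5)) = -3216145/42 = -76574.88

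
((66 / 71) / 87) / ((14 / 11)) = 121 / 14413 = 0.01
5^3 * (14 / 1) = 1750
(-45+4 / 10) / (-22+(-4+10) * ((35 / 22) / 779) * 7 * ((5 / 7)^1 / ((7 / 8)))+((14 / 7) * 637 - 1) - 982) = -1910887 / 11528305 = -0.17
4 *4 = 16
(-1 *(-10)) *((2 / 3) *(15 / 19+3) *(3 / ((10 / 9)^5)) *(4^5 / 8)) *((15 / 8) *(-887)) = -22626632016 / 2375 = -9527002.95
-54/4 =-27/2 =-13.50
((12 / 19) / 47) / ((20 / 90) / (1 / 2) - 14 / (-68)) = 3672 / 177707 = 0.02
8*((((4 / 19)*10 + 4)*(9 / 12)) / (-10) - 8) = -6428 / 95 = -67.66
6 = 6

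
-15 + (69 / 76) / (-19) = -15.05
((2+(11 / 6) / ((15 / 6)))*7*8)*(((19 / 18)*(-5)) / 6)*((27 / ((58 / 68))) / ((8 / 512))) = -23731456 / 87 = -272775.36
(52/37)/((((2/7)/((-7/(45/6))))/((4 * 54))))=-183456/185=-991.65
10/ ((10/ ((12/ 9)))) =4/ 3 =1.33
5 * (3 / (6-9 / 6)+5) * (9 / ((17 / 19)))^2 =48735 / 17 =2866.76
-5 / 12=-0.42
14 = 14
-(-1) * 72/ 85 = 72/ 85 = 0.85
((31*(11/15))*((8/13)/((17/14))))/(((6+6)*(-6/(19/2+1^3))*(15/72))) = -133672/16575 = -8.06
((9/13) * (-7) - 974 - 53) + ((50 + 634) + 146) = -201.85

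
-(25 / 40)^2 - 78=-5017 / 64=-78.39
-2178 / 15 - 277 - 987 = -1409.20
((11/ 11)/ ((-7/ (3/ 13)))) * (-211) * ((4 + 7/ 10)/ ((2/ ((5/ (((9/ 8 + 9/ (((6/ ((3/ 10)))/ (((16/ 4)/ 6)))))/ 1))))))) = 99170/ 1729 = 57.36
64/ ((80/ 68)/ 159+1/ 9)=540.04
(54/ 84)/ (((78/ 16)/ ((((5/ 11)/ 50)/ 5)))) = 6/ 25025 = 0.00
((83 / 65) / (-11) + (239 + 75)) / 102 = 74809 / 24310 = 3.08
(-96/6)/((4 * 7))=-4/7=-0.57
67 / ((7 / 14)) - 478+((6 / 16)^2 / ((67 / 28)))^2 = -344.00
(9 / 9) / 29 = 0.03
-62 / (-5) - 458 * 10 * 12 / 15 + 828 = -14118 / 5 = -2823.60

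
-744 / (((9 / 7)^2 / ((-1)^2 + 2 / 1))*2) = -6076 / 9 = -675.11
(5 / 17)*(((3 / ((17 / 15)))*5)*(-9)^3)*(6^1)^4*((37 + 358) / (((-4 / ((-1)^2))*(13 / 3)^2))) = 944636377500 / 48841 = 19341053.16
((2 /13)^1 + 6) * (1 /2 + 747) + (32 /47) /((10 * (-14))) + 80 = 4680.00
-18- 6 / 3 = -20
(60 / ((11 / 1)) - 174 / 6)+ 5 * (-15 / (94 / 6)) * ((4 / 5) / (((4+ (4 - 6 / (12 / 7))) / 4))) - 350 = -194883 / 517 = -376.95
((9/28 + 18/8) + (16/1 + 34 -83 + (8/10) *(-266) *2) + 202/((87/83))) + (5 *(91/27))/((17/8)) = -118980341/465885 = -255.39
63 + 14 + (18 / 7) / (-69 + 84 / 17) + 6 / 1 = 70267 / 847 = 82.96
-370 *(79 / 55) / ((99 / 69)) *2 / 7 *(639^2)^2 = -14945099838249852 / 847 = -17644745971959.68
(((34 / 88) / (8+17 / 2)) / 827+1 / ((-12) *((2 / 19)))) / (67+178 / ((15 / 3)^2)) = -15843375 / 1483393208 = -0.01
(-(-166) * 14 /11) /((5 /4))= 9296 /55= 169.02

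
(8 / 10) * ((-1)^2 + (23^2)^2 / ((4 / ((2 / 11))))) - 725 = 9451.84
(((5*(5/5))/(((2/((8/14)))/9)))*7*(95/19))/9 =50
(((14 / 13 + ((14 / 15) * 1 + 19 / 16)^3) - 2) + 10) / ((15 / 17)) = 56874706609 / 2695680000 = 21.10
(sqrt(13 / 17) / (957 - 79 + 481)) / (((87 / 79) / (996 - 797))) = 15721 * sqrt(221) / 2009961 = 0.12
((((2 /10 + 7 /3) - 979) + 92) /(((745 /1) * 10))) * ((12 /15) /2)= -13267 /279375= -0.05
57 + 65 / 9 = 578 / 9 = 64.22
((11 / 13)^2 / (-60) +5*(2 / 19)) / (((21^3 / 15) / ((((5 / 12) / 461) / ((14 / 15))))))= 2477525 / 3070768899744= 0.00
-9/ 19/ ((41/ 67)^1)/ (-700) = 603/ 545300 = 0.00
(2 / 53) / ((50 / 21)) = 21 / 1325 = 0.02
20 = 20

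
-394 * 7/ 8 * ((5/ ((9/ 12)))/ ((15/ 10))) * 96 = -441280/ 3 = -147093.33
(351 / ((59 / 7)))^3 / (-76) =-14832537993 / 15608804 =-950.27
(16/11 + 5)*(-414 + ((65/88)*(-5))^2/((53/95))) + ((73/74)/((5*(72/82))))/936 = -552846679255279/219874065840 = -2514.38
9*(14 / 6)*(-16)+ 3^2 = -327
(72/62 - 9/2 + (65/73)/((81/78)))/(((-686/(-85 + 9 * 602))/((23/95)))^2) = -8.79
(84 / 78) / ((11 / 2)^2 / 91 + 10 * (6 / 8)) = 392 / 2851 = 0.14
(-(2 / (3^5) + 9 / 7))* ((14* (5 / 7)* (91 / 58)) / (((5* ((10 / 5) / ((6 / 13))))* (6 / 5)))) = -11005 / 14094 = -0.78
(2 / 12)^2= 1 / 36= 0.03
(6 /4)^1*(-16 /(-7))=24 /7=3.43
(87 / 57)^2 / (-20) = -841 / 7220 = -0.12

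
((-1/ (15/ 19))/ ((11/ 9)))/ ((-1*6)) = 19/ 110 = 0.17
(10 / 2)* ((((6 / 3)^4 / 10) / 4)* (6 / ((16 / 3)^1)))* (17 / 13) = 153 / 52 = 2.94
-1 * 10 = -10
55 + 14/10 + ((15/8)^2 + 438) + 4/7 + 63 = 1257731/2240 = 561.49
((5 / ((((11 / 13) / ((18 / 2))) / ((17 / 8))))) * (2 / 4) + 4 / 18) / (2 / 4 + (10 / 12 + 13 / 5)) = 7615 / 528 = 14.42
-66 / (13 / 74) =-4884 / 13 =-375.69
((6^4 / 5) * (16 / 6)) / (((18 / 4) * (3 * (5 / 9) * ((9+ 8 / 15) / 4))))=27648 / 715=38.67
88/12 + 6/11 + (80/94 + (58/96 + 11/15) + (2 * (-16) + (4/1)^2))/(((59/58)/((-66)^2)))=-54113876263/915090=-59135.03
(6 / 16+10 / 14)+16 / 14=125 / 56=2.23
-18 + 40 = 22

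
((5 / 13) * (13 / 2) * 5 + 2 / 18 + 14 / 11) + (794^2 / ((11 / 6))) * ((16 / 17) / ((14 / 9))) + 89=4904694485 / 23562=208161.21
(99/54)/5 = 11/30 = 0.37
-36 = -36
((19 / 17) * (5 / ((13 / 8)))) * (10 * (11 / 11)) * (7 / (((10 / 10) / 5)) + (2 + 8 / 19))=284400 / 221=1286.88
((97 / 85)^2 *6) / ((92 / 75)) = 84681 / 13294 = 6.37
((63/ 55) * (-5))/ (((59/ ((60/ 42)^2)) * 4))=-225/ 4543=-0.05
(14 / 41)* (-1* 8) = -2.73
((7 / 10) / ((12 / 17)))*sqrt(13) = 3.58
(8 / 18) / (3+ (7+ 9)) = 4 / 171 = 0.02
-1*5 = -5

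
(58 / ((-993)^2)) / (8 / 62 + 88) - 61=-82163518075 / 1346942934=-61.00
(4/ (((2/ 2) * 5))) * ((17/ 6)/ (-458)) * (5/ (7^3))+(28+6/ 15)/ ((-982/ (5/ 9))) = -5601878/ 347099193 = -0.02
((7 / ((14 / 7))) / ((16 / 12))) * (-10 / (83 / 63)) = -6615 / 332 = -19.92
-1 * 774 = -774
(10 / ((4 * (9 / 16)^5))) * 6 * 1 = 266.37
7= 7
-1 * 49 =-49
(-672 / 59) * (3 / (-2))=1008 / 59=17.08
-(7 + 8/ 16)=-15/ 2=-7.50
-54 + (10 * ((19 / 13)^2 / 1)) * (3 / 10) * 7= -1545 / 169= -9.14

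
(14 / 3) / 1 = 14 / 3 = 4.67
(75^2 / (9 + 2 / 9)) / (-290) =-10125 / 4814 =-2.10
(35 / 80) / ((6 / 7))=49 / 96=0.51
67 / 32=2.09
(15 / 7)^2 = 225 / 49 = 4.59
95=95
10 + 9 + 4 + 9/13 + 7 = 399/13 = 30.69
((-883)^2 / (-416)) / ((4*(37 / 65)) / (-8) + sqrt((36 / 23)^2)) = -1463.57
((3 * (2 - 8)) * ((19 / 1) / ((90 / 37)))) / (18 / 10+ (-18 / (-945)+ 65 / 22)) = -324786 / 11027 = -29.45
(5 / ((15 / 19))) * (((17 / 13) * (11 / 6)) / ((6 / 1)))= 3553 / 1404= 2.53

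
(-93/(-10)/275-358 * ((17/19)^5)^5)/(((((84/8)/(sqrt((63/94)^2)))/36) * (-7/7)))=306316434961331693589911505971734625022/6015068533853549786303396064377247875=50.92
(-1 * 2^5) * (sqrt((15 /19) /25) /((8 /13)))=-52 * sqrt(285) /95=-9.24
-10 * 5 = -50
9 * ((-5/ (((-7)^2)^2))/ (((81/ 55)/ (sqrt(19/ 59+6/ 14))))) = -0.01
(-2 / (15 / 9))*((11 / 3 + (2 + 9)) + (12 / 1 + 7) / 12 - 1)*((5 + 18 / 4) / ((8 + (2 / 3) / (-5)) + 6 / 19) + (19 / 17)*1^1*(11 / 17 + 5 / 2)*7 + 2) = -6852877677 / 13478960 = -508.41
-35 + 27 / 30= -341 / 10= -34.10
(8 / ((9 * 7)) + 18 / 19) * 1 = 1.07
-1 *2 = -2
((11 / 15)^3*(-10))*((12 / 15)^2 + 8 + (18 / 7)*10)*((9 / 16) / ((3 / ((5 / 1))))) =-222277 / 1750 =-127.02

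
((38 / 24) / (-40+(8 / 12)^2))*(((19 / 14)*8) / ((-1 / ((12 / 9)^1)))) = 361 / 623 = 0.58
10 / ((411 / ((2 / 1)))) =20 / 411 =0.05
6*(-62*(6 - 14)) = 2976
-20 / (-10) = 2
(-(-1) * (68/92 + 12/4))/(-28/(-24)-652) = -516/89815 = -0.01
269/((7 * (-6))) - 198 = -8585/42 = -204.40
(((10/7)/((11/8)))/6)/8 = 5/231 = 0.02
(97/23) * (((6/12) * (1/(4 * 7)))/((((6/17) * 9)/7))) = 0.17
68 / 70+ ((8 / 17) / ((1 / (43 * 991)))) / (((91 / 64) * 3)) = 109111822 / 23205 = 4702.08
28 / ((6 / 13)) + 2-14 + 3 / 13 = 1907 / 39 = 48.90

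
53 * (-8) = -424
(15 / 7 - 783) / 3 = -1822 / 7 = -260.29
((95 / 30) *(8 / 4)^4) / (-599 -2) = -152 / 1803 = -0.08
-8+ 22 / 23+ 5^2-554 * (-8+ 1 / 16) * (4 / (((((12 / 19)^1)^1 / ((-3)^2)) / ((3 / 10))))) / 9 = 15406263 / 1840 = 8372.97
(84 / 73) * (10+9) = 1596 / 73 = 21.86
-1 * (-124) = 124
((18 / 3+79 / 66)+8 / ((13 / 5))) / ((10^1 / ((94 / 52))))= 82861 / 44616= 1.86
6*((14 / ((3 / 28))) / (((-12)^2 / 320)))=1742.22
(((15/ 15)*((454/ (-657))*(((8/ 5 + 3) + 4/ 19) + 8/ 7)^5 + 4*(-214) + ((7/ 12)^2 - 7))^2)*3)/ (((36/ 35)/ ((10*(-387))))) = -410492831748.01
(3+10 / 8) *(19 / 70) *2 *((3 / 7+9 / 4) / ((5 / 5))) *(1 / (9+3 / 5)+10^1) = 783275 / 12544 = 62.44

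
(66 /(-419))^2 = 4356 /175561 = 0.02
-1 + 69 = 68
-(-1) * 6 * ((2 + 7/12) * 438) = 6789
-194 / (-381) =194 / 381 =0.51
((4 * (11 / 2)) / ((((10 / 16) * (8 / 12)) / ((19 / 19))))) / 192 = 11 / 40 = 0.28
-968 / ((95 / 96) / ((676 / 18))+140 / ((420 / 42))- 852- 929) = 0.55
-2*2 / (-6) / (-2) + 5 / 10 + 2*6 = 73 / 6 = 12.17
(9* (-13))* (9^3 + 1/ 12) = -341211/ 4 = -85302.75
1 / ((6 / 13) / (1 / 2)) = 13 / 12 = 1.08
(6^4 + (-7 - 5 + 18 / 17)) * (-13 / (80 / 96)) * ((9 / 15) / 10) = -2555982 / 2125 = -1202.82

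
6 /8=3 /4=0.75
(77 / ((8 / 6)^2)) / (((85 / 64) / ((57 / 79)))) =158004 / 6715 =23.53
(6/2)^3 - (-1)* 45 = 72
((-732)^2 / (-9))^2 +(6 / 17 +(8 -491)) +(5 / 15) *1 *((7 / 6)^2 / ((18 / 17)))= 3544534813.78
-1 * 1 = -1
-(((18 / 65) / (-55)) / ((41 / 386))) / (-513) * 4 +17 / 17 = 8351687 / 8354775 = 1.00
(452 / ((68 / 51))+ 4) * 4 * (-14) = -19208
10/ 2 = 5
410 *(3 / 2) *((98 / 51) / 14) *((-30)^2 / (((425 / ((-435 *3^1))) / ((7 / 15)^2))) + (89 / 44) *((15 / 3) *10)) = -42264.88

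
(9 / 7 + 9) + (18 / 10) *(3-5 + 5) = 549 / 35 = 15.69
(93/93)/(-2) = -1/2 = -0.50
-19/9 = -2.11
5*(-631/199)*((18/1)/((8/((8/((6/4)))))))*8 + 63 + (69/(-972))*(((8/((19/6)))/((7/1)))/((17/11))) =-17724770509/12148353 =-1459.03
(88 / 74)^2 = 1936 / 1369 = 1.41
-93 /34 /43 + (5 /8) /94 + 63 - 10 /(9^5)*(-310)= 2044831570807 /32459943888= 63.00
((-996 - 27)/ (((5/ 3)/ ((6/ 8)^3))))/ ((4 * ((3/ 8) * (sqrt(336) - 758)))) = 27621 * sqrt(21)/ 22969120+10468359/ 45938240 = 0.23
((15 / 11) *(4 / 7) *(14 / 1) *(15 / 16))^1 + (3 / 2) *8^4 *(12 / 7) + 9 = 1624977 / 154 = 10551.80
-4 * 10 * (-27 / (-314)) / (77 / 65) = -2.90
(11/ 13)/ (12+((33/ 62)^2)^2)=162539696/ 2320525389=0.07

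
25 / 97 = 0.26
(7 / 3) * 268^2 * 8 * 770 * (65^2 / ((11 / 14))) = 16653687232000 / 3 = 5551229077333.33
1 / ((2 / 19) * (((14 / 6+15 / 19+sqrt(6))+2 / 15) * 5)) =251256 / 186917 - 308655 * sqrt(6) / 747668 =0.33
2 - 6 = -4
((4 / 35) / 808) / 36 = 1 / 254520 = 0.00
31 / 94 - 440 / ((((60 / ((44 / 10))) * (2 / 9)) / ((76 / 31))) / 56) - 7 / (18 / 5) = -1307114953 / 65565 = -19936.17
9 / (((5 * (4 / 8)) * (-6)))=-3 / 5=-0.60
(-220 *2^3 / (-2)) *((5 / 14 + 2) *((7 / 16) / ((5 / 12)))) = 2178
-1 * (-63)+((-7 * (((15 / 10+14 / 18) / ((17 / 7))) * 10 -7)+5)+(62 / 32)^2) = 2158169 / 39168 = 55.10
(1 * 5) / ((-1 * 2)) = -2.50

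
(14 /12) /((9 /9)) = 7 /6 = 1.17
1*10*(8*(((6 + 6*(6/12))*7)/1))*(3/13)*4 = 60480/13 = 4652.31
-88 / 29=-3.03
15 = 15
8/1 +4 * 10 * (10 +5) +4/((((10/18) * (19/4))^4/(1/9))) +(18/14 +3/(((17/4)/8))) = 5960401218649/9692624375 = 614.94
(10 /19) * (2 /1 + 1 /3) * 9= 210 /19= 11.05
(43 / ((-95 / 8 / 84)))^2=92518.43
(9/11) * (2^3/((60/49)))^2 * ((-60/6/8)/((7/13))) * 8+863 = 11793/55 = 214.42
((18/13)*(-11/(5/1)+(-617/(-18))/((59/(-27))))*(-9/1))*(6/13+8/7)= 124799778/348985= 357.61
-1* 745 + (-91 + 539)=-297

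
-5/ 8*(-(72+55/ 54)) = 19715/ 432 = 45.64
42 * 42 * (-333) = -587412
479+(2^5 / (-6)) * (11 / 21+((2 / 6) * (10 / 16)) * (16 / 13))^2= 11819141 / 24843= 475.75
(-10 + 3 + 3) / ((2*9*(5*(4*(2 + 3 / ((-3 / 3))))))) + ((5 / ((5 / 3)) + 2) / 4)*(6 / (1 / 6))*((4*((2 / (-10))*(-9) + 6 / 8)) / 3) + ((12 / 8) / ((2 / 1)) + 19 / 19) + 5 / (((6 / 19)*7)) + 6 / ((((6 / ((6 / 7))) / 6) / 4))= 31967 / 180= 177.59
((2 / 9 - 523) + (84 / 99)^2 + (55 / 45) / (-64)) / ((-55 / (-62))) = -225597385 / 383328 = -588.52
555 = 555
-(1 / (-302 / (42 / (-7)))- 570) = 86067 / 151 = 569.98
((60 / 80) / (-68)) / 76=-3 / 20672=-0.00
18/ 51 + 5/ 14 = 169/ 238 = 0.71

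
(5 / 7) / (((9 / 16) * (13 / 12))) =320 / 273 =1.17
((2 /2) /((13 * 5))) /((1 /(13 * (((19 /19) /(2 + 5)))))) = 1 /35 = 0.03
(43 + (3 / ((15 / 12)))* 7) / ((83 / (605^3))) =13242418475 / 83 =159547210.54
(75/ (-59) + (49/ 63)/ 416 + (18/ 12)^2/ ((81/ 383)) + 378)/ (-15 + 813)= 85568389/ 176275008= 0.49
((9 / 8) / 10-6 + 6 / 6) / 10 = -391 / 800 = -0.49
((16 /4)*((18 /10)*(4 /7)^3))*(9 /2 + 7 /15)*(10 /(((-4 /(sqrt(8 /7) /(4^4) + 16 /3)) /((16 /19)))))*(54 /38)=-106.55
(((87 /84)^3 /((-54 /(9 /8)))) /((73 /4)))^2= 594823321 /369791053922304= 0.00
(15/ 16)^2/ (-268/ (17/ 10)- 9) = -3825/ 725248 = -0.01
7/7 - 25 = -24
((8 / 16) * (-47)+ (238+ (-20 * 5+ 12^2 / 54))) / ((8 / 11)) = 7733 / 48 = 161.10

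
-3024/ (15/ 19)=-19152/ 5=-3830.40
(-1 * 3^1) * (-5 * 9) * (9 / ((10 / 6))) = 729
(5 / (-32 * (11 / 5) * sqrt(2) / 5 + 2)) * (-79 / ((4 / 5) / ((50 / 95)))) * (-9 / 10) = -9776250 * sqrt(2) / 1165213- 11109375 / 9321704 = -13.06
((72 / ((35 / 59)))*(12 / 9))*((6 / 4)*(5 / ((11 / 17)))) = 144432 / 77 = 1875.74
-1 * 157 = -157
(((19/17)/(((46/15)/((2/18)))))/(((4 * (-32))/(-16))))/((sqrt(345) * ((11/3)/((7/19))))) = 7 * sqrt(345)/4748304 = 0.00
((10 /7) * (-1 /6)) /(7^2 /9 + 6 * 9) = -3 /749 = -0.00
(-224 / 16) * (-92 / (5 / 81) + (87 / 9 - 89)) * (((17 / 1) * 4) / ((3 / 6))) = 44831584 / 15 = 2988772.27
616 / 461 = 1.34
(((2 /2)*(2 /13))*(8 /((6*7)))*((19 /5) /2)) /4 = 19 /1365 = 0.01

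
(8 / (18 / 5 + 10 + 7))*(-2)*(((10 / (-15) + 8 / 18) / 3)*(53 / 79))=8480 / 219699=0.04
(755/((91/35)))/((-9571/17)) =-0.52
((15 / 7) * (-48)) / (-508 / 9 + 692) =-162 / 1001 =-0.16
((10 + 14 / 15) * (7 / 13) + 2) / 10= 769 / 975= 0.79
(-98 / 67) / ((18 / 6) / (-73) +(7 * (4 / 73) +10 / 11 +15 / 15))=-39347 / 60568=-0.65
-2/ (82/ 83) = -83/ 41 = -2.02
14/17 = 0.82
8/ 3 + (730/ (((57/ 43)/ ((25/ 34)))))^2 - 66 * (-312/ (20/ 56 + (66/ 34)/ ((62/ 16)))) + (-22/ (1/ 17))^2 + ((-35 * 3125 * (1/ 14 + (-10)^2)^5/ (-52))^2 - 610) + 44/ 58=94318289945474703765712570470533999343295455717083/ 211673005957252741644288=445584875213243938841454400.00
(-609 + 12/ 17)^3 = -1105828081821/ 4913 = -225082043.93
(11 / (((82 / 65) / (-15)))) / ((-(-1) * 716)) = -10725 / 58712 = -0.18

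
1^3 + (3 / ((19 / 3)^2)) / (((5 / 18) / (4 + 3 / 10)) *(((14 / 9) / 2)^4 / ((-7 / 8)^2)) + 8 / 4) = 1930093543 / 1861537654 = 1.04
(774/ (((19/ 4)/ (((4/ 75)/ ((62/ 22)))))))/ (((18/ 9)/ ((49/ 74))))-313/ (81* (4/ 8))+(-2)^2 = -119481062/ 44130825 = -2.71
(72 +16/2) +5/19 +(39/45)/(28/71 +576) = 72011849/897180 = 80.26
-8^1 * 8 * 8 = -512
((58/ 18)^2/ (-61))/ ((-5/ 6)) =1682/ 8235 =0.20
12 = 12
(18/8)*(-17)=-153/4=-38.25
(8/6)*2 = 8/3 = 2.67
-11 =-11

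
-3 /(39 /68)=-68 /13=-5.23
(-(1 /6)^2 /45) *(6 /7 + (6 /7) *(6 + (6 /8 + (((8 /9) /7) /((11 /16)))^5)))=-990991453448191 /241667341302279816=-0.00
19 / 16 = 1.19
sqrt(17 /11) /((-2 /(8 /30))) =-0.17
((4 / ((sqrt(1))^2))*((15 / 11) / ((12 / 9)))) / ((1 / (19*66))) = 5130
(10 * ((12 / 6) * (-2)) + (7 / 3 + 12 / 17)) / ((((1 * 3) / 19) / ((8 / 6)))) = -143260 / 459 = -312.11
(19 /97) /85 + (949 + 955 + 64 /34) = 15714019 /8245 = 1905.88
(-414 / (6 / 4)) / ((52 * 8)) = -69 / 104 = -0.66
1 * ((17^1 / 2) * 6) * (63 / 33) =1071 / 11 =97.36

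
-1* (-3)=3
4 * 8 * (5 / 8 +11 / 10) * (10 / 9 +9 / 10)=8326 / 75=111.01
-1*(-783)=783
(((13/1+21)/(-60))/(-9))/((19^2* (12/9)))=17/129960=0.00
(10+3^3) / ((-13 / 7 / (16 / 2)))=-2072 / 13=-159.38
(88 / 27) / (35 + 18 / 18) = 22 / 243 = 0.09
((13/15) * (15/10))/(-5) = -13/50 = -0.26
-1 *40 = -40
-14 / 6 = -7 / 3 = -2.33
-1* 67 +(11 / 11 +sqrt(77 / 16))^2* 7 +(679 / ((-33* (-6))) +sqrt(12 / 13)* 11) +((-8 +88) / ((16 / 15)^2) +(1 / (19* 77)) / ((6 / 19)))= 22* sqrt(39) / 13 +7* sqrt(77) / 2 +32870 / 693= 88.71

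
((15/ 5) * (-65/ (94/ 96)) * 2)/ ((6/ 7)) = -21840/ 47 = -464.68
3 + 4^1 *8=35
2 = 2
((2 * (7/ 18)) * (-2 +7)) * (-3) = -35/ 3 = -11.67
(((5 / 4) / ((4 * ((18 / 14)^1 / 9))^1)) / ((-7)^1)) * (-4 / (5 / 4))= 1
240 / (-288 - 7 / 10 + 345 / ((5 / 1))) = -2400 / 2197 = -1.09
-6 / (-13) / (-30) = -1 / 65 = -0.02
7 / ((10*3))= 7 / 30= 0.23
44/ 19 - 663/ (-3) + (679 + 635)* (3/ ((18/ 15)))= 66658/ 19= 3508.32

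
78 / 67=1.16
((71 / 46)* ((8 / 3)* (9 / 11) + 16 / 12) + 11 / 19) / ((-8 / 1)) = -86591 / 115368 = -0.75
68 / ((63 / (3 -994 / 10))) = -32776 / 315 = -104.05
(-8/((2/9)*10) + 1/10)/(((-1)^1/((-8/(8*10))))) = -7/20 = -0.35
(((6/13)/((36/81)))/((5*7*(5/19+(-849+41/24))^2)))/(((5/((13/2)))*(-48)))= -29241/26107410004375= -0.00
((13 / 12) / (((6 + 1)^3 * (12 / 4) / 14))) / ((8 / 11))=143 / 7056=0.02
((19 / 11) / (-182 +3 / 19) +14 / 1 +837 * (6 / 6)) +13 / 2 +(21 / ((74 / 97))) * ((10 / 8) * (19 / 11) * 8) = 340797201 / 255670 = 1332.96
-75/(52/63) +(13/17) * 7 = -75593/884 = -85.51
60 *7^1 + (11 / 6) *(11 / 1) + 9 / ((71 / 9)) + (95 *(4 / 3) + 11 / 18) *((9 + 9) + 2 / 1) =3817211 / 1278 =2986.86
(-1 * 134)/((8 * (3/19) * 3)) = -1273/36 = -35.36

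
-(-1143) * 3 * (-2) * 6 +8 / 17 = -699508 / 17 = -41147.53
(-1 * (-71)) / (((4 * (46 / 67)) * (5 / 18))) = 42813 / 460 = 93.07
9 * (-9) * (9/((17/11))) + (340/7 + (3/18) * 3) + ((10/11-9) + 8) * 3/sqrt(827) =-100587/238-3 * sqrt(827)/9097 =-422.64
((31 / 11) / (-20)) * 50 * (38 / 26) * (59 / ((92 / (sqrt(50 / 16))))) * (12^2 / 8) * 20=-4202.53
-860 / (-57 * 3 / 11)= 9460 / 171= 55.32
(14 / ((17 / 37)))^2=928.46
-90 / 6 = -15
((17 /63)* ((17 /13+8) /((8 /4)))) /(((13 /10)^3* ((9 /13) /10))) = 8.26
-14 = -14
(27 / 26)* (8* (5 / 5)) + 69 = 1005 / 13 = 77.31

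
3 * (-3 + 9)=18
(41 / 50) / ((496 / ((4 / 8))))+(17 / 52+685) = 441899333 / 644800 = 685.33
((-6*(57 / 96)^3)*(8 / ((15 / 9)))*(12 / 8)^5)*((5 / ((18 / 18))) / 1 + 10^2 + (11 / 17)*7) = -13965589323 / 2785280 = -5014.07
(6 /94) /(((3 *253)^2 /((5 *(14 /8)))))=0.00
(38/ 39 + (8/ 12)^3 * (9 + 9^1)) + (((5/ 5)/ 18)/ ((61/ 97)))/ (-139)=12513743/ 1984086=6.31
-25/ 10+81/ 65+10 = 8.75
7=7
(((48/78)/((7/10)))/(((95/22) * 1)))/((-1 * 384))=-11/20748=-0.00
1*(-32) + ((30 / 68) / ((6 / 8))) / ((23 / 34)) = -716 / 23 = -31.13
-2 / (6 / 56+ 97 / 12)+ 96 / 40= 927 / 430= 2.16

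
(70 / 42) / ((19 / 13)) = 65 / 57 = 1.14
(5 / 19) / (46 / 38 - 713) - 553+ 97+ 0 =-6166949 / 13524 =-456.00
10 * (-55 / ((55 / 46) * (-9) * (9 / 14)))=6440 / 81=79.51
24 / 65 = 0.37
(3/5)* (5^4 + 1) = 1878/5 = 375.60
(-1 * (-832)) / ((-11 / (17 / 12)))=-3536 / 33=-107.15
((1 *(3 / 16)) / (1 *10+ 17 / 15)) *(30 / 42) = 225 / 18704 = 0.01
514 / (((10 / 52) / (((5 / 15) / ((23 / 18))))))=80184 / 115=697.25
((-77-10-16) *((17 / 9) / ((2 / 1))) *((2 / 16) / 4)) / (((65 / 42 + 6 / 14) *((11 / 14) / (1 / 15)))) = -85799 / 657360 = -0.13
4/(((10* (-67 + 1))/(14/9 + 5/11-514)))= 50687/16335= 3.10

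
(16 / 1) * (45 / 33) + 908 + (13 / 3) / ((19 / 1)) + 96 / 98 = 28603907 / 30723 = 931.03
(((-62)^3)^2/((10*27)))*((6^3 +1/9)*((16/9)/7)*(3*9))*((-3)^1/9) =-176762333137408/1701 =-103916715542.27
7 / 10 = 0.70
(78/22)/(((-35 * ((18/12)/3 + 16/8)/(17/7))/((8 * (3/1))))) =-31824/13475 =-2.36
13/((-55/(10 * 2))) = -52/11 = -4.73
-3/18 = -1/6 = -0.17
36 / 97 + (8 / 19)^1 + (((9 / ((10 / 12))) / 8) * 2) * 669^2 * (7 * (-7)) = -1091283048529 / 18430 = -59212319.51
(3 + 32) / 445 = 7 / 89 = 0.08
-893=-893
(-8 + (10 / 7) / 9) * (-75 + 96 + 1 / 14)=-72865 / 441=-165.23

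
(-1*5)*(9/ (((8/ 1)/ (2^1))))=-45/ 4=-11.25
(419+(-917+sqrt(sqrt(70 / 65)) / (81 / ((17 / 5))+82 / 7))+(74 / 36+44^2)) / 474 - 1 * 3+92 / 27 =119 * 13^(3 / 4) * 14^(1 / 4) / 26059098+9799 / 2844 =3.45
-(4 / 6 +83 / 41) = -331 / 123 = -2.69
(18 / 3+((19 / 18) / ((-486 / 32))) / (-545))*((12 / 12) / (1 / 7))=50061494 / 1191915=42.00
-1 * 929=-929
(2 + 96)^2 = 9604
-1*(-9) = 9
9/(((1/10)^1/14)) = 1260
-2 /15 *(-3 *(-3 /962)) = -3 /2405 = -0.00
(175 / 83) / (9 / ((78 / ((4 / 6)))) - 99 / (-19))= 0.40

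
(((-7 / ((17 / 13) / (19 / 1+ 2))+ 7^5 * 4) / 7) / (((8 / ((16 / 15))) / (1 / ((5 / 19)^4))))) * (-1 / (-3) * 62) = 526793450596 / 95625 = 5508951.12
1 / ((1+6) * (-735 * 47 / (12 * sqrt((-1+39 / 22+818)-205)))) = -2 * sqrt(297066) / 886655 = -0.00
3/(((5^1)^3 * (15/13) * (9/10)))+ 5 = 5.02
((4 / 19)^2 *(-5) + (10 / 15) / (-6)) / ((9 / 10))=-10810 / 29241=-0.37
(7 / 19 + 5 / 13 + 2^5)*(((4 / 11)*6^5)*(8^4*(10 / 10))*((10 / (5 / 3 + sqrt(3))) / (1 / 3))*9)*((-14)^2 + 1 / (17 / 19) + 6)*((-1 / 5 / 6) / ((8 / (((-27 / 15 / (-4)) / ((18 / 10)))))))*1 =7507149863731200 / 46189 - 4504289918238720*sqrt(3) / 46189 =-6376174558.41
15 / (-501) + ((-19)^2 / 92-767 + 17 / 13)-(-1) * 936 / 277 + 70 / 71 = -2975296123563 / 3928129244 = -757.43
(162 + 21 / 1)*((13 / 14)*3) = 7137 / 14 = 509.79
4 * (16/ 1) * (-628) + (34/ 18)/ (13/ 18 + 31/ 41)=-43848078/ 1091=-40190.72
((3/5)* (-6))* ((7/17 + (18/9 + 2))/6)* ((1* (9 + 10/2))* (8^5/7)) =-2949120/17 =-173477.65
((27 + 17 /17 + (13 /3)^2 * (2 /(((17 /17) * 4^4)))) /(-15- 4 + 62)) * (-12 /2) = -32425 /8256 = -3.93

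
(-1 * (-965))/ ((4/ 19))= 18335/ 4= 4583.75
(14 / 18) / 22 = 7 / 198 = 0.04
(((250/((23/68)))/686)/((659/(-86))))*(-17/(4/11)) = 34174250/5198851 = 6.57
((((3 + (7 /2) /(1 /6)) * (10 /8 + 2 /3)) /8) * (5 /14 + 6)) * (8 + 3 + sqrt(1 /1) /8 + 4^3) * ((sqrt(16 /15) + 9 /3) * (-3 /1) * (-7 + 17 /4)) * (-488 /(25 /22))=-81724077963 /2800 - 9080453107 * sqrt(15) /3500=-39235297.46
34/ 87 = 0.39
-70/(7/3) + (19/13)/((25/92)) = -8002/325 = -24.62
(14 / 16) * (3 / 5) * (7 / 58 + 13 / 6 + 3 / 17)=6377 / 4930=1.29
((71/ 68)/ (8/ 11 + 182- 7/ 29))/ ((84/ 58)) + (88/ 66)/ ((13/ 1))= 230213777/ 2161332264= 0.11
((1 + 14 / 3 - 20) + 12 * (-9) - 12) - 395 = -1588 / 3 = -529.33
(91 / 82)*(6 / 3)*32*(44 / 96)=32.55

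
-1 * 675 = -675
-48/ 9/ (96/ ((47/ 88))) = -47/ 1584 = -0.03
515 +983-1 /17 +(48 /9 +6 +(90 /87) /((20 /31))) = 4469177 /2958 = 1510.88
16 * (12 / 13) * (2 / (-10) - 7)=-6912 / 65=-106.34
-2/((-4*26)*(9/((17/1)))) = 17/468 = 0.04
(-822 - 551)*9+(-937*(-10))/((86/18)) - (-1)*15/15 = -446978/43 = -10394.84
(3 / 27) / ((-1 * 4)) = -1 / 36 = -0.03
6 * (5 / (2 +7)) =10 / 3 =3.33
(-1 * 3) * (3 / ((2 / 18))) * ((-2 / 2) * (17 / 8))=172.12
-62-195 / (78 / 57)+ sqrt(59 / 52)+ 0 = -409 / 2+ sqrt(767) / 26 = -203.43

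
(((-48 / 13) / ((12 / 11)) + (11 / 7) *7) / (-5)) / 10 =-99 / 650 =-0.15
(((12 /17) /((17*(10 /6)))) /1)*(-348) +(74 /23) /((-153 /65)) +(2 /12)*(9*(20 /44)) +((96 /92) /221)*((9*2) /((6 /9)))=-789380491 /85546890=-9.23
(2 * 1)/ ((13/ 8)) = 16/ 13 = 1.23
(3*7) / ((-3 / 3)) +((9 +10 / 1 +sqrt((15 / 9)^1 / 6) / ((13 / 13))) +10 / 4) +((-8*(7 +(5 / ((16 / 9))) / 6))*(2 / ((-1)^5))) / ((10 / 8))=sqrt(10) / 6 +961 / 10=96.63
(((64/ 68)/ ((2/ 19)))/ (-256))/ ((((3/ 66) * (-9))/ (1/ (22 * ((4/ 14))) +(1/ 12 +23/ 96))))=9671/ 235008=0.04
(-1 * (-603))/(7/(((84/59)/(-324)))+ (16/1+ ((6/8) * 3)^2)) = -9648/25151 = -0.38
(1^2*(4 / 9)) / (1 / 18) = 8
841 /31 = 27.13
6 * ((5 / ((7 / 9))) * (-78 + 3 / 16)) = -168075 / 56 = -3001.34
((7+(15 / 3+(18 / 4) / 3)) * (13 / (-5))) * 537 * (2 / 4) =-188487 / 20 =-9424.35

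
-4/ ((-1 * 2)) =2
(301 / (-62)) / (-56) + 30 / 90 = 625 / 1488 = 0.42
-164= -164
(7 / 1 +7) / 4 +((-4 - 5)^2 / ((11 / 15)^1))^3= 3587236067 / 2662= 1347571.78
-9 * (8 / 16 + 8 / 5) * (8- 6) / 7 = -27 / 5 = -5.40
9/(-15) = -3/5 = -0.60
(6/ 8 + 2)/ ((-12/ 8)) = -11/ 6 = -1.83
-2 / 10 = -0.20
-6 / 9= -2 / 3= -0.67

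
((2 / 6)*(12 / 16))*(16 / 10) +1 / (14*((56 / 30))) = 859 / 1960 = 0.44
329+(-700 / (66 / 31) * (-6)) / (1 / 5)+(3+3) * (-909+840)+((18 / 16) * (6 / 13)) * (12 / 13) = 18179376 / 1859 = 9779.12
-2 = -2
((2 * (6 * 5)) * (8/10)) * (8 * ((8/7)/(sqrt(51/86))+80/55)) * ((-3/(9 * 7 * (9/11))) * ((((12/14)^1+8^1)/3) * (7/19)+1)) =-11264 * sqrt(4386)/10773 - 34816/513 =-137.11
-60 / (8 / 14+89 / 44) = -18480 / 799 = -23.13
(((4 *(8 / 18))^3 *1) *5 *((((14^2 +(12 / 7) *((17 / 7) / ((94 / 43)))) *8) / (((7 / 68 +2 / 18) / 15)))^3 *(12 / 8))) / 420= 26338381129872898163315048448000 / 192217861336616899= 137023588477807.70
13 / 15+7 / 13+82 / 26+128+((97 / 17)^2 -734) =-32059454 / 56355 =-568.88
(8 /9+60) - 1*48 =116 /9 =12.89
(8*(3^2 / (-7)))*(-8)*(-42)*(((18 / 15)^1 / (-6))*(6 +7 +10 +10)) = 114048 / 5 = 22809.60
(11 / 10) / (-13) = -11 / 130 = -0.08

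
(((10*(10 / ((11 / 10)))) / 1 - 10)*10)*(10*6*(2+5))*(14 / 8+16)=66349500 / 11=6031772.73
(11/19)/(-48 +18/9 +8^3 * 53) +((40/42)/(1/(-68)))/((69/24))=-266668547/11838330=-22.53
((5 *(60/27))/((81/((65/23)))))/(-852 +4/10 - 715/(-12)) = -130000/265594869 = -0.00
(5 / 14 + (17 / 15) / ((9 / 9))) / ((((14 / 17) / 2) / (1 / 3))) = 5321 / 4410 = 1.21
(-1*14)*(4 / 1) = -56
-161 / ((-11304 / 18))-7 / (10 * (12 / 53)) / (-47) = 285257 / 885480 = 0.32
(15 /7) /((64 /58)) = 435 /224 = 1.94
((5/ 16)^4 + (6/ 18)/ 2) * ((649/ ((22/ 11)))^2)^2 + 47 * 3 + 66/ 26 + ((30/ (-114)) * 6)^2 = 28843294727080524527/ 14762901504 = 1953768689.66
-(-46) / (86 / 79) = 1817 / 43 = 42.26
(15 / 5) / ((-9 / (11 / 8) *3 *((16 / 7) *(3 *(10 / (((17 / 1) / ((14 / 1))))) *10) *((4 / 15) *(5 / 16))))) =-187 / 57600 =-0.00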